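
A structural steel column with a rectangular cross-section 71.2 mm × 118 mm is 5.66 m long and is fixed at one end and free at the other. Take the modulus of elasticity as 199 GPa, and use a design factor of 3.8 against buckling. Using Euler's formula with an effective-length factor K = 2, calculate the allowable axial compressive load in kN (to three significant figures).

P_allow = 14.3 kN

Buckling occurs about the weak axis: I_min = h·b³/12 = 118×71.2³/12 = 3.549×10^6 mm⁴ (b = 71.2 mm is the smaller dimension).
Effective length L_e = KL = 2×5.66 m = 11320 mm.
Euler critical load P_cr = π²EI/L_e² = π²×199000×3.549×10^6/11320² = 54400 N.
P_allow = P_cr/n = 54400/3.8 = 14320 N.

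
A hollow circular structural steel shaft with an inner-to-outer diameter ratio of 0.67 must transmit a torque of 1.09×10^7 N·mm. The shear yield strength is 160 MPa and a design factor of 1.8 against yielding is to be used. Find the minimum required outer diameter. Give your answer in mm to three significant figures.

τ_allow = 160/1.8 = 88.89 MPa.
For a hollow shaft τ = 16T/[πd_o³(1−k⁴)] with k = 0.67, so 1−k⁴ = 0.7985.
d_o³ = 16T/[π τ_allow (1−k⁴)] = 16×1.0900×10^7/(π×88.89×0.7985) = 782100 mm³.
d_o = 92.14 mm.

d_o = 92.1 mm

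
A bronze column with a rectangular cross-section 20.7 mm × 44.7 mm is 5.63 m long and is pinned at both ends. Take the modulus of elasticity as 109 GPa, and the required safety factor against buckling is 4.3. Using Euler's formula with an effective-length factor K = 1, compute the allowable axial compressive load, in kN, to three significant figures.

P_allow = 0.261 kN

Buckling occurs about the weak axis: I_min = h·b³/12 = 44.7×20.7³/12 = 33040 mm⁴ (b = 20.7 mm is the smaller dimension).
Effective length L_e = KL = 1×5.63 m = 5630 mm.
Euler critical load P_cr = π²EI/L_e² = π²×109000×33040/5630² = 1121 N.
P_allow = P_cr/n = 1121/4.3 = 260.8 N.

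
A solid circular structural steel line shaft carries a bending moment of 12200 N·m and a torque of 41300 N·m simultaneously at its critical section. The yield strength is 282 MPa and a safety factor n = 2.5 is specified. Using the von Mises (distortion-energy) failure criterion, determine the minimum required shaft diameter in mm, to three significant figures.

σ_allow = σ_y/n = 282/2.5 = 112.8 MPa.
For a solid shaft σ_b = 32M/(πd³) and τ = 16T/(πd³), so the von Mises stress is σ' = (16/πd³)·√(4M²+3T²).
√(4M²+3T²) = √(4×(1.220×10^7)² + 3×(4.130×10^7)²) = 7.558×10^7 N·mm.
d³ = 16×7.558×10^7/(π×112.8) = 3.412×10^6 mm³.
d = 150.6 mm.

d = 151 mm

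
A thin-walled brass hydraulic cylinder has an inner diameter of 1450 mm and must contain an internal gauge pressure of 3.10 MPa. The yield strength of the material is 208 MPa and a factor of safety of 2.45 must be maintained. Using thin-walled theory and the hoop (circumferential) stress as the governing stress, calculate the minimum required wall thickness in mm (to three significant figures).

σ_allow = 208/2.45 = 84.90 MPa.
Hoop stress σ_h = pD/(2t), so t = pD/(2σ_allow) = 3.10×1450/(2×84.90) = 26.47 mm.

t = 26.5 mm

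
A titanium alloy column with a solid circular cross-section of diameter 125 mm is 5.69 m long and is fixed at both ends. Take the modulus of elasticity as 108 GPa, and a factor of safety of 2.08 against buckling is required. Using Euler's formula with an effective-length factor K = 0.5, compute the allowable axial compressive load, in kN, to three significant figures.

I = πd⁴/64 = π×125⁴/64 = 1.198×10^7 mm⁴.
Effective length L_e = KL = 0.5×5.69 m = 2845 mm.
Euler critical load P_cr = π²EI/L_e² = π²×108000×1.198×10^7/2845² = 1.578×10^6 N.
P_allow = P_cr/n = 1.578×10^6/2.08 = 758800 N.

P_allow = 759 kN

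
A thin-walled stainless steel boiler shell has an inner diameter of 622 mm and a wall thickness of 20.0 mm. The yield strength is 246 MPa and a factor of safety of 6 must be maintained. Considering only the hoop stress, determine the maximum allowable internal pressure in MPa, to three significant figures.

σ_allow = 246/6 = 41.00 MPa.
σ_h = pD/(2t) → p_allow = 2σ_allow t/D = 2×41.00×20.0/622 = 2.637 MPa.

p_allow = 2.64 MPa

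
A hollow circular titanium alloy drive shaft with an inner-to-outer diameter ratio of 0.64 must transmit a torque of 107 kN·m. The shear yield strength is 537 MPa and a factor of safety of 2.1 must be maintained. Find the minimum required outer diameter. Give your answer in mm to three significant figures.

d_o = 137 mm

τ_allow = 537/2.1 = 255.7 MPa.
For a hollow shaft τ = 16T/[πd_o³(1−k⁴)] with k = 0.64, so 1−k⁴ = 0.8322.
d_o³ = 16T/[π τ_allow (1−k⁴)] = 16×1.0700×10^8/(π×255.7×0.8322) = 2.561×10^6 mm³.
d_o = 136.8 mm.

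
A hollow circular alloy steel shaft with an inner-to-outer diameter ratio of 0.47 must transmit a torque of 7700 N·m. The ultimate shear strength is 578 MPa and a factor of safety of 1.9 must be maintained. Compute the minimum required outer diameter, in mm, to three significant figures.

τ_allow = 578/1.9 = 304.2 MPa.
For a hollow shaft τ = 16T/[πd_o³(1−k⁴)] with k = 0.47, so 1−k⁴ = 0.9512.
d_o³ = 16T/[π τ_allow (1−k⁴)] = 16×7700000/(π×304.2×0.9512) = 135500 mm³.
d_o = 51.37 mm.

d_o = 51.4 mm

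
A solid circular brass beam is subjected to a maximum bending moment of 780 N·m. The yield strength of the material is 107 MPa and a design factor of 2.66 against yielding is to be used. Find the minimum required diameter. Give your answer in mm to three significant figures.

σ_allow = 107/2.66 = 40.23 MPa.
For a solid circular section σ = 32M/(πd³), so d³ = 32M/(π σ_allow) = 32×780000/(π×40.23) = 197500 mm³.
d = 58.24 mm.

d = 58.2 mm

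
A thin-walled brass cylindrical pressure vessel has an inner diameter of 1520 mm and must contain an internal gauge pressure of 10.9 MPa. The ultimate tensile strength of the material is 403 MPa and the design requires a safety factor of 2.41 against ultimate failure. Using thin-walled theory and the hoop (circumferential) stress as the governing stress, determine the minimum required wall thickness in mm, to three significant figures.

σ_allow = 403/2.41 = 167.2 MPa.
Hoop stress σ_h = pD/(2t), so t = pD/(2σ_allow) = 10.9×1520/(2×167.2) = 49.54 mm.

t = 49.5 mm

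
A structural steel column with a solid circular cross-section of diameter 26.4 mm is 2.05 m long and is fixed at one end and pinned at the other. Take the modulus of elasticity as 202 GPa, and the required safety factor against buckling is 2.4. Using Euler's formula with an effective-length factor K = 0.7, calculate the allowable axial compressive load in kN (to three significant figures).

P_allow = 9.62 kN

I = πd⁴/64 = π×26.4⁴/64 = 23840 mm⁴.
Effective length L_e = KL = 0.7×2.05 m = 1435 mm.
Euler critical load P_cr = π²EI/L_e² = π²×202000×23840/1435² = 23090 N.
P_allow = P_cr/n = 23090/2.4 = 9619 N.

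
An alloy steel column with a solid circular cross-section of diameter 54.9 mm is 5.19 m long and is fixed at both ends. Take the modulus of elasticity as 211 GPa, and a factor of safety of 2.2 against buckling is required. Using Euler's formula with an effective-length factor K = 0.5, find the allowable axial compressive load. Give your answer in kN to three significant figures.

I = πd⁴/64 = π×54.9⁴/64 = 445900 mm⁴.
Effective length L_e = KL = 0.5×5.19 m = 2595 mm.
Euler critical load P_cr = π²EI/L_e² = π²×211000×445900/2595² = 137900 N.
P_allow = P_cr/n = 137900/2.2 = 62680 N.

P_allow = 62.7 kN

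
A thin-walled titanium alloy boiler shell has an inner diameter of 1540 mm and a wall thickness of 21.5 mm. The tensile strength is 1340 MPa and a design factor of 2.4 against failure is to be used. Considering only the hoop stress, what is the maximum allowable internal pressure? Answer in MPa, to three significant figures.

σ_allow = 1340/2.4 = 558.3 MPa.
σ_h = pD/(2t) → p_allow = 2σ_allow t/D = 2×558.3×21.5/1540 = 15.59 MPa.

p_allow = 15.6 MPa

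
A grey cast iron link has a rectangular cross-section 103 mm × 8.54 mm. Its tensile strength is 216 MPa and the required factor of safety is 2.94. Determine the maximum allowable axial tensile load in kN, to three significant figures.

σ_allow = 216/2.94 = 73.47 MPa.
A = 103×8.54 = 879.6 mm².
F_allow = σ_allow × A = 73.47×879.6 = 64630 N.

F_allow = 64.6 kN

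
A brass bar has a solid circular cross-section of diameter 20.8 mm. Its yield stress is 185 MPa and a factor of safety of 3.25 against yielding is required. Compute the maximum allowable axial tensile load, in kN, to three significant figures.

F_allow = 19.3 kN

σ_allow = 185/3.25 = 56.92 MPa.
A = πd²/4 = π×20.8²/4 = 339.8 mm².
F_allow = σ_allow × A = 56.92×339.8 = 19340 N.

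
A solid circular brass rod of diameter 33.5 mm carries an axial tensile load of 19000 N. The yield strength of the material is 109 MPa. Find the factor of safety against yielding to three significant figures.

n = 5.06

A = πd²/4 = 881.4 mm².
σ = F/A = 19000/881.4 = 21.56 MPa.
n = 109/21.56 = 5.057.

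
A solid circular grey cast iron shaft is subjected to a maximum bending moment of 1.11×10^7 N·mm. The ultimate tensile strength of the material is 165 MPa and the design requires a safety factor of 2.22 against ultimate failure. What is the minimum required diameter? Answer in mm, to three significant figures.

σ_allow = 165/2.22 = 74.32 MPa.
For a solid circular section σ = 32M/(πd³), so d³ = 32M/(π σ_allow) = 32×1.1100×10^7/(π×74.32) = 1.521×10^6 mm³.
d = 115.0 mm.

d = 115 mm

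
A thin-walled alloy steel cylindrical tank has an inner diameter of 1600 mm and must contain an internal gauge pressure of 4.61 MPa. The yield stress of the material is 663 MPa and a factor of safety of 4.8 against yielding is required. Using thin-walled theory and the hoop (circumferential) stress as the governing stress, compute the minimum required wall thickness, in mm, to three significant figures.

t = 26.7 mm

σ_allow = 663/4.8 = 138.1 MPa.
Hoop stress σ_h = pD/(2t), so t = pD/(2σ_allow) = 4.61×1600/(2×138.1) = 26.70 mm.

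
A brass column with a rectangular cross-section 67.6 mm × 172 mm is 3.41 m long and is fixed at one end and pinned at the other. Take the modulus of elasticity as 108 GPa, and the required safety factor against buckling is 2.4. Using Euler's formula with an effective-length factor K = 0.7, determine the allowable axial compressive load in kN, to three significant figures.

P_allow = 345 kN

Buckling occurs about the weak axis: I_min = h·b³/12 = 172×67.6³/12 = 4.428×10^6 mm⁴ (b = 67.6 mm is the smaller dimension).
Effective length L_e = KL = 0.7×3.41 m = 2387 mm.
Euler critical load P_cr = π²EI/L_e² = π²×108000×4.428×10^6/2387² = 828300 N.
P_allow = P_cr/n = 828300/2.4 = 345100 N.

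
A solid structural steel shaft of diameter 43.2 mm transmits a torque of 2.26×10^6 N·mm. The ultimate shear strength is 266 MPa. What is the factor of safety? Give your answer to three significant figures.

τ = 16T/(πd³) = 16×2260000/(π×43.2³) = 142.8 MPa.
n = τ_limit/τ = 266/142.8 = 1.863.

n = 1.86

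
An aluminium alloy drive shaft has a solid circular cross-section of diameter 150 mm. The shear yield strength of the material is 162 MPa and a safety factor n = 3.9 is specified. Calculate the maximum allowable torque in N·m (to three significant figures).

T_allow = 27500 N·m

τ_allow = 162/3.9 = 41.54 MPa.
For a solid shaft T_allow = τ_allow·πd³/16; πd³/16 = π×150³/16 = 662700 mm³.
T_allow = 41.54×662700 = 2.753×10^7 N·mm = 27530 N·m.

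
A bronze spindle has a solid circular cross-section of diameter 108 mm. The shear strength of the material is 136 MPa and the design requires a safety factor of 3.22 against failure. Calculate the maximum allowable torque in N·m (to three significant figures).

T_allow = 10400 N·m

τ_allow = 136/3.22 = 42.24 MPa.
For a solid shaft T_allow = τ_allow·πd³/16; πd³/16 = π×108³/16 = 247300 mm³.
T_allow = 42.24×247300 = 1.045×10^7 N·mm = 10450 N·m.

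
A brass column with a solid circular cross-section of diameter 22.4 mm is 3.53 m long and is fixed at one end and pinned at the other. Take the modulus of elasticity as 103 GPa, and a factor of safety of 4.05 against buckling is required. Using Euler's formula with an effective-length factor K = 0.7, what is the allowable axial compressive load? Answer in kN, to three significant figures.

P_allow = 0.508 kN

I = πd⁴/64 = π×22.4⁴/64 = 12360 mm⁴.
Effective length L_e = KL = 0.7×3.53 m = 2471 mm.
Euler critical load P_cr = π²EI/L_e² = π²×103000×12360/2471² = 2058 N.
P_allow = P_cr/n = 2058/4.05 = 508.0 N.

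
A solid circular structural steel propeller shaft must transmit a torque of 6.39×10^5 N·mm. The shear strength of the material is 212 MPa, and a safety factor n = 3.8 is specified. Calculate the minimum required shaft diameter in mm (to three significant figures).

d = 38.8 mm

Allowable shear stress τ_allow = 212/3.8 = 55.79 MPa.
For a solid shaft τ = 16T/(πd³), so d³ = 16T/(π τ_allow) = 16×639000/(π×55.79) = 58330 mm³.
d = (58330)^(1/3) = 38.78 mm.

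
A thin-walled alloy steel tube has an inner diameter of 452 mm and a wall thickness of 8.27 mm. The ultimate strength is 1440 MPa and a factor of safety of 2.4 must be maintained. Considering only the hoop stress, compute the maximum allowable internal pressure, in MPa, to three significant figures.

p_allow = 22.0 MPa

σ_allow = 1440/2.4 = 600.0 MPa.
σ_h = pD/(2t) → p_allow = 2σ_allow t/D = 2×600.0×8.27/452 = 21.96 MPa.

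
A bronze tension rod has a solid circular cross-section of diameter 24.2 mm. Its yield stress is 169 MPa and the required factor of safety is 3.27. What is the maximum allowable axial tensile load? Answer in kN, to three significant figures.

F_allow = 23.8 kN

σ_allow = 169/3.27 = 51.68 MPa.
A = πd²/4 = π×24.2²/4 = 460.0 mm².
F_allow = σ_allow × A = 51.68×460.0 = 23770 N.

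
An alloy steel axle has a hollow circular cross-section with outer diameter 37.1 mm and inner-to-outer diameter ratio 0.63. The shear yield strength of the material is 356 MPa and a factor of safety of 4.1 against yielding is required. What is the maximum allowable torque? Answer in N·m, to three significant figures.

T_allow = 733 N·m

τ_allow = 356/4.1 = 86.83 MPa.
For a hollow shaft T_allow = τ_allow·πd_o³(1−k⁴)/16 with 1−k⁴ = 0.8425, so πd_o³(1−k⁴)/16 = 8447 mm³.
T_allow = 86.83×8447 = 733500 N·mm = 733.5 N·m.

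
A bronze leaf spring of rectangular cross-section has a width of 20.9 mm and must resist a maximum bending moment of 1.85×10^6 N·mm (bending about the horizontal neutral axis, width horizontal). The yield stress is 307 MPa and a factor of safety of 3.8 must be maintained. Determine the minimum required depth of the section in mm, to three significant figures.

h = 81.1 mm

σ_allow = 307/3.8 = 80.79 MPa.
For a rectangular section σ = 6M/(bh²), so h² = 6M/(b σ_allow) = 6×1850000/(20.9×80.79) = 6574 mm².
h = 81.08 mm.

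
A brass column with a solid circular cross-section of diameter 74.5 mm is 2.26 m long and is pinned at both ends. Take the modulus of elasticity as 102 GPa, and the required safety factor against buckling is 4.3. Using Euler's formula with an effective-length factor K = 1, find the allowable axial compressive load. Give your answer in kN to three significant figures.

P_allow = 69.3 kN

I = πd⁴/64 = π×74.5⁴/64 = 1.512×10^6 mm⁴.
Effective length L_e = KL = 1×2.26 m = 2260 mm.
Euler critical load P_cr = π²EI/L_e² = π²×102000×1.512×10^6/2260² = 298000 N.
P_allow = P_cr/n = 298000/4.3 = 69310 N.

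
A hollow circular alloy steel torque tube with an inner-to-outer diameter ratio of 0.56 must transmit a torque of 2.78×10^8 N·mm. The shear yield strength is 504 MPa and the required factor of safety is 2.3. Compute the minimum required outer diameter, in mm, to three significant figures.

d_o = 193 mm

τ_allow = 504/2.3 = 219.1 MPa.
For a hollow shaft τ = 16T/[πd_o³(1−k⁴)] with k = 0.56, so 1−k⁴ = 0.9017.
d_o³ = 16T/[π τ_allow (1−k⁴)] = 16×2.7800×10^8/(π×219.1×0.9017) = 7.166×10^6 mm³.
d_o = 192.8 mm.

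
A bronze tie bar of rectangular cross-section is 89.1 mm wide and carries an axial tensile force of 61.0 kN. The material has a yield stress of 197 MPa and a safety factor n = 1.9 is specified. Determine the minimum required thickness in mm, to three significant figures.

t = 6.60 mm

σ_allow = 197/1.9 = 103.7 MPa.
Required area A = F/σ_allow = 61000/103.7 = 588.3 mm².
t = A/w = 588.3/89.1 = 6.603 mm.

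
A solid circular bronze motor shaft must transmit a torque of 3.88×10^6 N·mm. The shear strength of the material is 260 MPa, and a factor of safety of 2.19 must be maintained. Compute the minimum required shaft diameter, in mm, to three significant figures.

Allowable shear stress τ_allow = 260/2.19 = 118.7 MPa.
For a solid shaft τ = 16T/(πd³), so d³ = 16T/(π τ_allow) = 16×3880000/(π×118.7) = 166400 mm³.
d = (166400)^(1/3) = 55.01 mm.

d = 55.0 mm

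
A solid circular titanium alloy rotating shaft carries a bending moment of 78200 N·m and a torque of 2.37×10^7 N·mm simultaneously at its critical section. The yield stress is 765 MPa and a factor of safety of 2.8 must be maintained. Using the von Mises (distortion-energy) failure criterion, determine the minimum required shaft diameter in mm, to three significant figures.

d = 144 mm

σ_allow = σ_y/n = 765/2.8 = 273.2 MPa.
For a solid shaft σ_b = 32M/(πd³) and τ = 16T/(πd³), so the von Mises stress is σ' = (16/πd³)·√(4M²+3T²).
√(4M²+3T²) = √(4×(7.820×10^7)² + 3×(2.370×10^7)²) = 1.617×10^8 N·mm.
d³ = 16×1.617×10^8/(π×273.2) = 3.014×10^6 mm³.
d = 144.5 mm.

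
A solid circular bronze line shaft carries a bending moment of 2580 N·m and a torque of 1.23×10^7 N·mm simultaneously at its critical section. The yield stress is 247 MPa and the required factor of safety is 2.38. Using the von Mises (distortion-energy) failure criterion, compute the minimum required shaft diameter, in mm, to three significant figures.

σ_allow = σ_y/n = 247/2.38 = 103.8 MPa.
For a solid shaft σ_b = 32M/(πd³) and τ = 16T/(πd³), so the von Mises stress is σ' = (16/πd³)·√(4M²+3T²).
√(4M²+3T²) = √(4×(2.580×10^6)² + 3×(1.230×10^7)²) = 2.192×10^7 N·mm.
d³ = 16×2.192×10^7/(π×103.8) = 1.076×10^6 mm³.
d = 102.5 mm.

d = 102 mm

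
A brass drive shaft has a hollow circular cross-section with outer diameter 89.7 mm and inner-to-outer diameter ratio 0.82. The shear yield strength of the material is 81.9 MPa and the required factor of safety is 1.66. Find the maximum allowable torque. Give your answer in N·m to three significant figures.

T_allow = 3830 N·m

τ_allow = 81.9/1.66 = 49.34 MPa.
For a hollow shaft T_allow = τ_allow·πd_o³(1−k⁴)/16 with 1−k⁴ = 0.5479, so πd_o³(1−k⁴)/16 = 77640 mm³.
T_allow = 49.34×77640 = 3.831×10^6 N·mm = 3831 N·m.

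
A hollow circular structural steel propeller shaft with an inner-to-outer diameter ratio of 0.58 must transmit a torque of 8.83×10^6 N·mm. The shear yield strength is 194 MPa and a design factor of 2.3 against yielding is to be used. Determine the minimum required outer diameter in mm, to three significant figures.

τ_allow = 194/2.3 = 84.35 MPa.
For a hollow shaft τ = 16T/[πd_o³(1−k⁴)] with k = 0.58, so 1−k⁴ = 0.8868.
d_o³ = 16T/[π τ_allow (1−k⁴)] = 16×8830000/(π×84.35×0.8868) = 601200 mm³.
d_o = 84.40 mm.

d_o = 84.4 mm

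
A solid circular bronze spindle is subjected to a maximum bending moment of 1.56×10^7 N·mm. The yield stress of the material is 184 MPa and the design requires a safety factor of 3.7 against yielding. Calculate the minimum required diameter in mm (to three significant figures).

σ_allow = 184/3.7 = 49.73 MPa.
For a solid circular section σ = 32M/(πd³), so d³ = 32M/(π σ_allow) = 32×1.5600×10^7/(π×49.73) = 3.195×10^6 mm³.
d = 147.3 mm.

d = 147 mm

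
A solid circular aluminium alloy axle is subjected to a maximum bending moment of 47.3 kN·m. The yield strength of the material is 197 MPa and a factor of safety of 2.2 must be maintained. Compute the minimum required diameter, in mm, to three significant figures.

σ_allow = 197/2.2 = 89.55 MPa.
For a solid circular section σ = 32M/(πd³), so d³ = 32M/(π σ_allow) = 32×4.7300×10^7/(π×89.55) = 5.380×10^6 mm³.
d = 175.2 mm.

d = 175 mm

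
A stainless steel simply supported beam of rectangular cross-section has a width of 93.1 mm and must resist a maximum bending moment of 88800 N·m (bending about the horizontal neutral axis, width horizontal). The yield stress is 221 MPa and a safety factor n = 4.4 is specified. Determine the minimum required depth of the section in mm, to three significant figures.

σ_allow = 221/4.4 = 50.23 MPa.
For a rectangular section σ = 6M/(bh²), so h² = 6M/(b σ_allow) = 6×8.8800×10^7/(93.1×50.23) = 113900 mm².
h = 337.5 mm.

h = 338 mm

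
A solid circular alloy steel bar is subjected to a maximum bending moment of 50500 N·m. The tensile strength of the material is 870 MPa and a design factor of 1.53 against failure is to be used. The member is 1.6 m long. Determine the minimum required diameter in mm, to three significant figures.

σ_allow = 870/1.53 = 568.6 MPa.
For a solid circular section σ = 32M/(πd³), so d³ = 32M/(π σ_allow) = 32×5.0500×10^7/(π×568.6) = 904600 mm³.
d = 96.71 mm.

d = 96.7 mm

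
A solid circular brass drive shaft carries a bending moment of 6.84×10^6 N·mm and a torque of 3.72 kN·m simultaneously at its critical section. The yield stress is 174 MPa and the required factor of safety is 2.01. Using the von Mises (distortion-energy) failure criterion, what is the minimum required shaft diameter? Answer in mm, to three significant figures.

σ_allow = σ_y/n = 174/2.01 = 86.57 MPa.
For a solid shaft σ_b = 32M/(πd³) and τ = 16T/(πd³), so the von Mises stress is σ' = (16/πd³)·√(4M²+3T²).
√(4M²+3T²) = √(4×(6.840×10^6)² + 3×(3.720×10^6)²) = 1.512×10^7 N·mm.
d³ = 16×1.512×10^7/(π×86.57) = 889600 mm³.
d = 96.18 mm.

d = 96.2 mm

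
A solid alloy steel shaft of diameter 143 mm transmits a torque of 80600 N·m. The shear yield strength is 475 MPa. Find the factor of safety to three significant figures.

τ = 16T/(πd³) = 16×8.0600×10^7/(π×143³) = 140.4 MPa.
n = τ_limit/τ = 475/140.4 = 3.384.

n = 3.38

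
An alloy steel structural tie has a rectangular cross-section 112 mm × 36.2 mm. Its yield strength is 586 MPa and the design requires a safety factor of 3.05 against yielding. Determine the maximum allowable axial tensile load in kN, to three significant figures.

σ_allow = 586/3.05 = 192.1 MPa.
A = 112×36.2 = 4054 mm².
F_allow = σ_allow × A = 192.1×4054 = 779000 N.

F_allow = 779 kN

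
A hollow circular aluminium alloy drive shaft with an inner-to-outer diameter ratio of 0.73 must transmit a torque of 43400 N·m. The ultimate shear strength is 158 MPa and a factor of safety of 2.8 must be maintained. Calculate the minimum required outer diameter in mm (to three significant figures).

τ_allow = 158/2.8 = 56.43 MPa.
For a hollow shaft τ = 16T/[πd_o³(1−k⁴)] with k = 0.73, so 1−k⁴ = 0.7160.
d_o³ = 16T/[π τ_allow (1−k⁴)] = 16×4.3400×10^7/(π×56.43×0.7160) = 5.471×10^6 mm³.
d_o = 176.2 mm.

d_o = 176 mm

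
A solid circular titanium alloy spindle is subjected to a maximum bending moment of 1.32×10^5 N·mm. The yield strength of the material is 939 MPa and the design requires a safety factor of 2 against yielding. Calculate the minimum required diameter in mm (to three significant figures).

σ_allow = 939/2 = 469.5 MPa.
For a solid circular section σ = 32M/(πd³), so d³ = 32M/(π σ_allow) = 32×132000/(π×469.5) = 2864 mm³.
d = 14.20 mm.

d = 14.2 mm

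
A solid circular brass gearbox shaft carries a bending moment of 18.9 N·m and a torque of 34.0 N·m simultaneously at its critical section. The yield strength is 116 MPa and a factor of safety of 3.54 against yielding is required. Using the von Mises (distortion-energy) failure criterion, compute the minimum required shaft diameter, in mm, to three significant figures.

d = 22.2 mm

σ_allow = σ_y/n = 116/3.54 = 32.77 MPa.
For a solid shaft σ_b = 32M/(πd³) and τ = 16T/(πd³), so the von Mises stress is σ' = (16/πd³)·√(4M²+3T²).
√(4M²+3T²) = √(4×(18900)² + 3×(34000)²) = 69980 N·mm.
d³ = 16×69980/(π×32.77) = 10880 mm³.
d = 22.16 mm.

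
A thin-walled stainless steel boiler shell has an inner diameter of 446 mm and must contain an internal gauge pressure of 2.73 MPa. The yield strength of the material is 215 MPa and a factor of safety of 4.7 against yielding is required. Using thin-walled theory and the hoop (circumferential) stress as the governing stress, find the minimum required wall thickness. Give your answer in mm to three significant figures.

σ_allow = 215/4.7 = 45.74 MPa.
Hoop stress σ_h = pD/(2t), so t = pD/(2σ_allow) = 2.73×446/(2×45.74) = 13.31 mm.

t = 13.3 mm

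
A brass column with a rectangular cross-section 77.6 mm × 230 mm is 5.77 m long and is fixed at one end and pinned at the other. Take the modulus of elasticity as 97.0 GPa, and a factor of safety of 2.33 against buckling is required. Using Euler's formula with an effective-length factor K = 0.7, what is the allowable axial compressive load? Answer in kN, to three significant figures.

Buckling occurs about the weak axis: I_min = h·b³/12 = 230×77.6³/12 = 8.956×10^6 mm⁴ (b = 77.6 mm is the smaller dimension).
Effective length L_e = KL = 0.7×5.77 m = 4039 mm.
Euler critical load P_cr = π²EI/L_e² = π²×97000×8.956×10^6/4039² = 525600 N.
P_allow = P_cr/n = 525600/2.33 = 225600 N.

P_allow = 226 kN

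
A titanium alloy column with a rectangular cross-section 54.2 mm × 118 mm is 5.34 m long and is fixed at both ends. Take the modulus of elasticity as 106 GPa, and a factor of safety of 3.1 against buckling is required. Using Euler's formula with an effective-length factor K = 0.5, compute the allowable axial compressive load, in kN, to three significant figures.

P_allow = 74.1 kN

Buckling occurs about the weak axis: I_min = h·b³/12 = 118×54.2³/12 = 1.566×10^6 mm⁴ (b = 54.2 mm is the smaller dimension).
Effective length L_e = KL = 0.5×5.34 m = 2670 mm.
Euler critical load P_cr = π²EI/L_e² = π²×106000×1.566×10^6/2670² = 229800 N.
P_allow = P_cr/n = 229800/3.1 = 74120 N.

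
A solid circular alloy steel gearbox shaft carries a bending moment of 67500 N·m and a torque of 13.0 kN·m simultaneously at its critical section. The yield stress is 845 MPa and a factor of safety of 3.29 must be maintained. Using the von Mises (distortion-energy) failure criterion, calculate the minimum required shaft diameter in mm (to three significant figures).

d = 139 mm

σ_allow = σ_y/n = 845/3.29 = 256.8 MPa.
For a solid shaft σ_b = 32M/(πd³) and τ = 16T/(πd³), so the von Mises stress is σ' = (16/πd³)·√(4M²+3T²).
√(4M²+3T²) = √(4×(6.750×10^7)² + 3×(1.300×10^7)²) = 1.369×10^8 N·mm.
d³ = 16×1.369×10^8/(π×256.8) = 2.714×10^6 mm³.
d = 139.5 mm.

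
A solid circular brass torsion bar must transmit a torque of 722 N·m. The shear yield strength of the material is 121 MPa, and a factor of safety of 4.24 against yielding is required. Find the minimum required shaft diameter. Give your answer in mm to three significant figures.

Allowable shear stress τ_allow = 121/4.24 = 28.54 MPa.
For a solid shaft τ = 16T/(πd³), so d³ = 16T/(π τ_allow) = 16×722000/(π×28.54) = 128900 mm³.
d = (128900)^(1/3) = 50.51 mm.

d = 50.5 mm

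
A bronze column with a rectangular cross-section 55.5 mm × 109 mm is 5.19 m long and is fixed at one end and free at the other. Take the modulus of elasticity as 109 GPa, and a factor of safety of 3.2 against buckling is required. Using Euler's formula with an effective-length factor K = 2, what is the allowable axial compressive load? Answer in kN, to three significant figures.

P_allow = 4.85 kN

Buckling occurs about the weak axis: I_min = h·b³/12 = 109×55.5³/12 = 1.553×10^6 mm⁴ (b = 55.5 mm is the smaller dimension).
Effective length L_e = KL = 2×5.19 m = 10380 mm.
Euler critical load P_cr = π²EI/L_e² = π²×109000×1.553×10^6/10380² = 15500 N.
P_allow = P_cr/n = 15500/3.2 = 4845 N.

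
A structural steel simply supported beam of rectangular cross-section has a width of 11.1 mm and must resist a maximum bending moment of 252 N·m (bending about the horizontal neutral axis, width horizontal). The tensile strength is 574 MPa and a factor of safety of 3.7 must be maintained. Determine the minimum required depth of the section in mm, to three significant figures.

σ_allow = 574/3.7 = 155.1 MPa.
For a rectangular section σ = 6M/(bh²), so h² = 6M/(b σ_allow) = 6×252000/(11.1×155.1) = 878.0 mm².
h = 29.63 mm.

h = 29.6 mm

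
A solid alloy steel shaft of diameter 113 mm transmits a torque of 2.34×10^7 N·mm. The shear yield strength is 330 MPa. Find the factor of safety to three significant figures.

τ = 16T/(πd³) = 16×2.3400×10^7/(π×113³) = 82.59 MPa.
n = τ_limit/τ = 330/82.59 = 3.995.

n = 4.00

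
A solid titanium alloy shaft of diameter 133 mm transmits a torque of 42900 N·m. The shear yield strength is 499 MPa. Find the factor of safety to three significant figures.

n = 5.37

τ = 16T/(πd³) = 16×4.2900×10^7/(π×133³) = 92.87 MPa.
n = τ_limit/τ = 499/92.87 = 5.373.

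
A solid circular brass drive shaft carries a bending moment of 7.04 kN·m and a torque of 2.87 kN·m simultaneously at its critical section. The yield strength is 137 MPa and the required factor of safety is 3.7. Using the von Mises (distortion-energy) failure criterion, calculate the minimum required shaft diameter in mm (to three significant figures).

d = 127 mm

σ_allow = σ_y/n = 137/3.7 = 37.03 MPa.
For a solid shaft σ_b = 32M/(πd³) and τ = 16T/(πd³), so the von Mises stress is σ' = (16/πd³)·√(4M²+3T²).
√(4M²+3T²) = √(4×(7.040×10^6)² + 3×(2.870×10^6)²) = 1.493×10^7 N·mm.
d³ = 16×1.493×10^7/(π×37.03) = 2.054×10^6 mm³.
d = 127.1 mm.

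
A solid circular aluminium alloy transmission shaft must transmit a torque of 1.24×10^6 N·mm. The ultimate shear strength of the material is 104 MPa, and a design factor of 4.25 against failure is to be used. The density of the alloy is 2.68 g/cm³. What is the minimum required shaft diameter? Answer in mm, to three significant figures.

Allowable shear stress τ_allow = 104/4.25 = 24.47 MPa.
For a solid shaft τ = 16T/(πd³), so d³ = 16T/(π τ_allow) = 16×1240000/(π×24.47) = 258100 mm³.
d = (258100)^(1/3) = 63.67 mm.

d = 63.7 mm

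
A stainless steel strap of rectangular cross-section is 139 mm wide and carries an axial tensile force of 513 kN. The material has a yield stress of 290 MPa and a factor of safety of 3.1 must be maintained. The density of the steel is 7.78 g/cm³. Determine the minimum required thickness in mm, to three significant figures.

σ_allow = 290/3.1 = 93.55 MPa.
Required area A = F/σ_allow = 513000/93.55 = 5484 mm².
t = A/w = 5484/139 = 39.45 mm.

t = 39.5 mm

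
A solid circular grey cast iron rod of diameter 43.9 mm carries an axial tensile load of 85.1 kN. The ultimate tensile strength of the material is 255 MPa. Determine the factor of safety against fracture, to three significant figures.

A = πd²/4 = 1514 mm².
σ = F/A = 85100/1514 = 56.22 MPa.
n = 255/56.22 = 4.536.

n = 4.54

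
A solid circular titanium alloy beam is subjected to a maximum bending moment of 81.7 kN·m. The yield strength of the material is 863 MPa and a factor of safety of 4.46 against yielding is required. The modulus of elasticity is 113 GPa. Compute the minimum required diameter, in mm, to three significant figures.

d = 163 mm

σ_allow = 863/4.46 = 193.5 MPa.
For a solid circular section σ = 32M/(πd³), so d³ = 32M/(π σ_allow) = 32×8.1700×10^7/(π×193.5) = 4.301×10^6 mm³.
d = 162.6 mm.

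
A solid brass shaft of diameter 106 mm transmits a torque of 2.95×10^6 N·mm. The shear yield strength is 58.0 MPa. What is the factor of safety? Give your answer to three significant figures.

τ = 16T/(πd³) = 16×2950000/(π×106³) = 12.61 MPa.
n = τ_limit/τ = 58.0/12.61 = 4.598.

n = 4.60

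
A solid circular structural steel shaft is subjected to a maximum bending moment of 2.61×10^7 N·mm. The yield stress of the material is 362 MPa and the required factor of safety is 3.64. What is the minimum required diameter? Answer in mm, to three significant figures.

σ_allow = 362/3.64 = 99.45 MPa.
For a solid circular section σ = 32M/(πd³), so d³ = 32M/(π σ_allow) = 32×2.6100×10^7/(π×99.45) = 2.673×10^6 mm³.
d = 138.8 mm.

d = 139 mm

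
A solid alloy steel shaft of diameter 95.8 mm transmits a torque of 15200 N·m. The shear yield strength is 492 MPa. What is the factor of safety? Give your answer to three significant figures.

τ = 16T/(πd³) = 16×1.5200×10^7/(π×95.8³) = 88.05 MPa.
n = τ_limit/τ = 492/88.05 = 5.588.

n = 5.59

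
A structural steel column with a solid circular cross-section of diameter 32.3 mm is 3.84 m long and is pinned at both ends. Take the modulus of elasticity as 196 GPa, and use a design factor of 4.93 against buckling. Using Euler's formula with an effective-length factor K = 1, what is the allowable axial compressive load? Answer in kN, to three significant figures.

I = πd⁴/64 = π×32.3⁴/64 = 53430 mm⁴.
Effective length L_e = KL = 1×3.84 m = 3840 mm.
Euler critical load P_cr = π²EI/L_e² = π²×196000×53430/3840² = 7009 N.
P_allow = P_cr/n = 7009/4.93 = 1422 N.

P_allow = 1.42 kN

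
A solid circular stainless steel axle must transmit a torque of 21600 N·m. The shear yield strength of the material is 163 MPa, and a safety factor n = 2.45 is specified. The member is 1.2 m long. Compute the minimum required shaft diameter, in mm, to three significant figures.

Allowable shear stress τ_allow = 163/2.45 = 66.53 MPa.
For a solid shaft τ = 16T/(πd³), so d³ = 16T/(π τ_allow) = 16×2.1600×10^7/(π×66.53) = 1.653×10^6 mm³.
d = (1.653×10^6)^(1/3) = 118.2 mm.

d = 118 mm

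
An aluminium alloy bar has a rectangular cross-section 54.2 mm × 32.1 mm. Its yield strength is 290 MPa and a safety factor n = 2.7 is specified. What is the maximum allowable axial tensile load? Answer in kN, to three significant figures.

σ_allow = 290/2.7 = 107.4 MPa.
A = 54.2×32.1 = 1740 mm².
F_allow = σ_allow × A = 107.4×1740 = 186900 N.

F_allow = 187 kN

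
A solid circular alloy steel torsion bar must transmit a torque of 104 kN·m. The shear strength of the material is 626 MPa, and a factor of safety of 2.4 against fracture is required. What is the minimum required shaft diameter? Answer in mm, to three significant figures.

Allowable shear stress τ_allow = 626/2.4 = 260.8 MPa.
For a solid shaft τ = 16T/(πd³), so d³ = 16T/(π τ_allow) = 16×1.0400×10^8/(π×260.8) = 2.031×10^6 mm³.
d = (2.031×10^6)^(1/3) = 126.6 mm.

d = 127 mm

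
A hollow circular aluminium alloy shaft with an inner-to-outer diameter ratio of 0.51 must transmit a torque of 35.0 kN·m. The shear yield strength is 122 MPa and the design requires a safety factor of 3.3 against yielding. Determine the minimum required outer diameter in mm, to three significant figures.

d_o = 173 mm

τ_allow = 122/3.3 = 36.97 MPa.
For a hollow shaft τ = 16T/[πd_o³(1−k⁴)] with k = 0.51, so 1−k⁴ = 0.9323.
d_o³ = 16T/[π τ_allow (1−k⁴)] = 16×3.5000×10^7/(π×36.97×0.9323) = 5.171×10^6 mm³.
d_o = 172.9 mm.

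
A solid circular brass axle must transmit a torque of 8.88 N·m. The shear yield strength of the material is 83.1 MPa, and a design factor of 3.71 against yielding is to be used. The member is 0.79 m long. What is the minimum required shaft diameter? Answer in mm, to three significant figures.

Allowable shear stress τ_allow = 83.1/3.71 = 22.40 MPa.
For a solid shaft τ = 16T/(πd³), so d³ = 16T/(π τ_allow) = 16×8880.0/(π×22.40) = 2019 mm³.
d = (2019)^(1/3) = 12.64 mm.

d = 12.6 mm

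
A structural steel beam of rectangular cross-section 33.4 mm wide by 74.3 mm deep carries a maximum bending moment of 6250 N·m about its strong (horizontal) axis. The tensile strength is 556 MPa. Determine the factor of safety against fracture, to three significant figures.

Section modulus S = bh²/6 = 33.4×74.3²/6 = 30730 mm³.
σ = M/S = 6250000/30730 = 203.4 MPa.
n = 556/203.4 = 2.734.

n = 2.73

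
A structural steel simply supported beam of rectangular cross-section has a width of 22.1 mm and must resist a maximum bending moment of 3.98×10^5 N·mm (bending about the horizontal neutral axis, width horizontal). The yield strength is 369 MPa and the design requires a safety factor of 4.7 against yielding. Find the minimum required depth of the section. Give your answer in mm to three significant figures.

h = 37.1 mm

σ_allow = 369/4.7 = 78.51 MPa.
For a rectangular section σ = 6M/(bh²), so h² = 6M/(b σ_allow) = 6×398000/(22.1×78.51) = 1376 mm².
h = 37.10 mm.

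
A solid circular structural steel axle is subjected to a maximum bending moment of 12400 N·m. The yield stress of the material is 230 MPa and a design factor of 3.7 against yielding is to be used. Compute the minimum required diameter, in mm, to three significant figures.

σ_allow = 230/3.7 = 62.16 MPa.
For a solid circular section σ = 32M/(πd³), so d³ = 32M/(π σ_allow) = 32×1.2400×10^7/(π×62.16) = 2.032×10^6 mm³.
d = 126.7 mm.

d = 127 mm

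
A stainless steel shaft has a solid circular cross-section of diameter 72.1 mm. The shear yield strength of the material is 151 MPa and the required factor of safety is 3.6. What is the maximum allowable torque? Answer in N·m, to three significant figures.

τ_allow = 151/3.6 = 41.94 MPa.
For a solid shaft T_allow = τ_allow·πd³/16; πd³/16 = π×72.1³/16 = 73590 mm³.
T_allow = 41.94×73590 = 3.087×10^6 N·mm = 3087 N·m.

T_allow = 3090 N·m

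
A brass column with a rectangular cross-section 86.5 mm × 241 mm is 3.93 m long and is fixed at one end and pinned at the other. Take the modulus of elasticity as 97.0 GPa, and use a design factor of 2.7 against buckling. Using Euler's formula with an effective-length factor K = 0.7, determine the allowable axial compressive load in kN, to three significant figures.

Buckling occurs about the weak axis: I_min = h·b³/12 = 241×86.5³/12 = 1.300×10^7 mm⁴ (b = 86.5 mm is the smaller dimension).
Effective length L_e = KL = 0.7×3.93 m = 2751 mm.
Euler critical load P_cr = π²EI/L_e² = π²×97000×1.300×10^7/2751² = 1.644×10^6 N.
P_allow = P_cr/n = 1.644×10^6/2.7 = 609000 N.

P_allow = 609 kN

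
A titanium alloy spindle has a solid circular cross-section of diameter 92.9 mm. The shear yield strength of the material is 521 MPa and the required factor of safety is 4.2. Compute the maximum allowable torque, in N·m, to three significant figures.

T_allow = 19500 N·m

τ_allow = 521/4.2 = 124.0 MPa.
For a solid shaft T_allow = τ_allow·πd³/16; πd³/16 = π×92.9³/16 = 157400 mm³.
T_allow = 124.0×157400 = 1.953×10^7 N·mm = 19530 N·m.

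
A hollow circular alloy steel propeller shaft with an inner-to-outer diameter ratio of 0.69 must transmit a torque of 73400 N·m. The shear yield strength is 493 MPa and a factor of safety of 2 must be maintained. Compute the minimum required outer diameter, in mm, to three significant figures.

d_o = 125 mm

τ_allow = 493/2 = 246.5 MPa.
For a hollow shaft τ = 16T/[πd_o³(1−k⁴)] with k = 0.69, so 1−k⁴ = 0.7733.
d_o³ = 16T/[π τ_allow (1−k⁴)] = 16×7.3400×10^7/(π×246.5×0.7733) = 1.961×10^6 mm³.
d_o = 125.2 mm.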